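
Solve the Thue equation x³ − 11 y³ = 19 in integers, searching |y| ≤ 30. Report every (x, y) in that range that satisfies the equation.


The equation is x³ - 11y³ = 19. For fixed y, x³ = 11·y³ + 19, so a solution requires the RHS to be a perfect cube.
Strategy: iterate y from -30 to 30, compute RHS = 11·y³ + 19, and check whether it is a (positive or negative) perfect cube.
Check small values of y:
  y = 0: RHS = 19 is not a perfect cube.
  y = 1: RHS = 30 is not a perfect cube.
  y = -1: RHS = 8 = (2)³ ⇒ x = 2 works.
  y = 2: RHS = 107 is not a perfect cube.
  y = -2: RHS = -69 is not a perfect cube.
  y = 3: RHS = 316 is not a perfect cube.
  y = -3: RHS = -278 is not a perfect cube.
Continuing, at y = -9: RHS = -8000 = (-20)³ ⇒ x = -20 works.
Searching the remaining y in |y| ≤ 30 finds no further solutions.
Collected solutions: (2, -1), (-20, -9).

Solutions (with |y| ≤ 30): (2, -1), (-20, -9).


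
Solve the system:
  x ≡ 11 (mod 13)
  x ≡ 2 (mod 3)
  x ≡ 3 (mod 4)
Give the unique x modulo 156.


Moduli 13, 3, 4 are pairwise coprime; by CRT there is a unique solution modulo M = 13 · 3 · 4 = 156.
Solve pairwise, accumulating the modulus:
  Start with x ≡ 11 (mod 13).
  Combine with x ≡ 2 (mod 3): since gcd(13, 3) = 1, we get a unique residue mod 39.
    Write x = 11 + 13·t and substitute into x ≡ 2 (mod 3): 13·t ≡ 2 − 11 = -9 (mod 3).
    Reduce coefficients mod 3: 1·t ≡ 0 (mod 3).
    So t ≡ 0 (mod 3).
    Then x = 11 + 13·0 = 11, valid modulo lcm(13, 3) = 39: x ≡ 11 (mod 39).
  Combine with x ≡ 3 (mod 4): since gcd(39, 4) = 1, we get a unique residue mod 156.
    Write x = 11 + 39·t and substitute into x ≡ 3 (mod 4): 39·t ≡ 3 − 11 = -8 (mod 4).
    Reduce coefficients mod 4: 3·t ≡ 0 (mod 4).
    The inverse of 3 mod 4 is 3 (since 3·3 = 9 = 2·4 + 1), so t ≡ 3·0 = 0 ≡ 0 (mod 4).
    Then x = 11 + 39·0 = 11, valid modulo lcm(39, 4) = 156: x ≡ 11 (mod 156).
Verify: 11 mod 13 = 11 ✓, 11 mod 3 = 2 ✓, 11 mod 4 = 3 ✓.

x ≡ 11 (mod 156).


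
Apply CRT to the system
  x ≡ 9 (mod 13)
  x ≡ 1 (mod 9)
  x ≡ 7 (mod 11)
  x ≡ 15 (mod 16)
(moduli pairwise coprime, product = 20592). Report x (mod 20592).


Product of moduli M = 13 · 9 · 11 · 16 = 20592.
Merge one congruence at a time:
  Start: x ≡ 9 (mod 13).
  Combine with x ≡ 1 (mod 9); new modulus lcm = 117.
    Write x = 9 + 13·t and substitute into x ≡ 1 (mod 9): 13·t ≡ 1 − 9 = -8 (mod 9).
    Reduce coefficients mod 9: 4·t ≡ 1 (mod 9).
    The inverse of 4 mod 9 is 7 (since 4·7 = 28 = 3·9 + 1), so t ≡ 7·1 = 7 ≡ 7 (mod 9).
    Then x = 9 + 13·7 = 100, valid modulo lcm(13, 9) = 117: x ≡ 100 (mod 117).
  Combine with x ≡ 7 (mod 11); new modulus lcm = 1287.
    Write x = 100 + 117·t and substitute into x ≡ 7 (mod 11): 117·t ≡ 7 − 100 = -93 (mod 11).
    Reduce coefficients mod 11: 7·t ≡ 6 (mod 11).
    The inverse of 7 mod 11 is 8 (since 7·8 = 56 = 5·11 + 1), so t ≡ 8·6 = 48 ≡ 4 (mod 11).
    Then x = 100 + 117·4 = 568, valid modulo lcm(117, 11) = 1287: x ≡ 568 (mod 1287).
  Combine with x ≡ 15 (mod 16); new modulus lcm = 20592.
    Write x = 568 + 1287·t and substitute into x ≡ 15 (mod 16): 1287·t ≡ 15 − 568 = -553 (mod 16).
    Reduce coefficients mod 16: 7·t ≡ 7 (mod 16).
    The inverse of 7 mod 16 is 7 (since 7·7 = 49 = 3·16 + 1), so t ≡ 7·7 = 49 ≡ 1 (mod 16).
    Then x = 568 + 1287·1 = 1855, valid modulo lcm(1287, 16) = 20592: x ≡ 1855 (mod 20592).
Verify against each original: 1855 mod 13 = 9, 1855 mod 9 = 1, 1855 mod 11 = 7, 1855 mod 16 = 15.

x ≡ 1855 (mod 20592).


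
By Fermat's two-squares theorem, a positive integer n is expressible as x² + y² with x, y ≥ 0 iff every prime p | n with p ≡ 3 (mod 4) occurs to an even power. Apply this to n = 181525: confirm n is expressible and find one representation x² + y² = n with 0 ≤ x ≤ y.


Step 1: Factor n = 181525 = 5^2 · 53 · 137.
Step 2: Check the mod-4 condition on each prime factor: 5 ≡ 1 (mod 4), exponent 2; 53 ≡ 1 (mod 4), exponent 1; 137 ≡ 1 (mod 4), exponent 1.
All primes ≡ 3 (mod 4) appear to even exponent (or don't appear), so by the two-squares theorem n IS expressible as a sum of two squares.
Step 3: Build a representation. Group n = k² · m with k = 5 and m = 53 · 137 = 7261 (a product of primes ≡ 1 (mod 4)); a representation of m scales to one of n via (k·x)² + (k·y)² = k²(x² + y²). Each prime p ≡ 1 (mod 4) is itself a sum of two squares; find a² by testing p − a² for a perfect square:
  53: 53 − 1² = 52, 53 − 2² = 49 = 7² ⇒ 53 = 2² + 7².
  137: 137 − 1² = 136, 137 − 2² = 133, 137 − 3² = 128, 137 − 4² = 121 = 11² ⇒ 137 = 4² + 11².
  Combine using the Brahmagupta–Fibonacci identity (a² + b²)(c² + d²) = (ac − bd)² + (ad + bc)² = (ac + bd)² + (ad − bc)²:
  53 · 137 = 7261: from (2² + 7²)(4² + 11²), take (2·4 − 7·11, 2·11 + 7·4) = (8 − 77, 22 + 28) = (-69, 50); dropping signs (only squares matter) gives (69, 50); check 69² + 50² = 4761 + 2500 = 7261 ✓.
  Scale by k = 5: (5·69, 5·50) = (345, 250).
Step 4: Order so x ≤ y and verify: 250² + 345² = 62500 + 119025 = 181525 = n. ✓

n = 181525 = 250² + 345² (one valid representation with x ≤ y).


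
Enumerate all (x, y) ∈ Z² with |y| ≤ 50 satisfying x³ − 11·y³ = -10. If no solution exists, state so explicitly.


The equation is x³ - 11y³ = -10. For fixed y, x³ = 11·y³ − 10, so a solution requires the RHS to be a perfect cube.
Strategy: iterate y from -50 to 50, compute RHS = 11·y³ − 10, and check whether it is a (positive or negative) perfect cube.
Check small values of y:
  y = 0: RHS = -10 is not a perfect cube.
  y = 1: RHS = 1 = (1)³ ⇒ x = 1 works.
  y = -1: RHS = -21 is not a perfect cube.
  y = 2: RHS = 78 is not a perfect cube.
  y = -2: RHS = -98 is not a perfect cube.
  y = 3: RHS = 287 is not a perfect cube.
  y = -3: RHS = -307 is not a perfect cube.
Continuing the search up to |y| = 50 finds no further solutions beyond those listed.
Collected solutions: (1, 1).

Solutions (with |y| ≤ 50): (1, 1).


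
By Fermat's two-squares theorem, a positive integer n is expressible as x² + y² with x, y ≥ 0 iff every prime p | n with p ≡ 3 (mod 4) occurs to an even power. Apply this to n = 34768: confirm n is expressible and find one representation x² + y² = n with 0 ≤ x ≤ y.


Step 1: Factor n = 34768 = 2^4 · 41 · 53.
Step 2: Check the mod-4 condition on each prime factor: 2 = 2 (special); 41 ≡ 1 (mod 4), exponent 1; 53 ≡ 1 (mod 4), exponent 1.
All primes ≡ 3 (mod 4) appear to even exponent (or don't appear), so by the two-squares theorem n IS expressible as a sum of two squares.
Step 3: Build a representation. Group n = k² · m with k = 4 and m = 41 · 53 = 2173 (a product of primes ≡ 1 (mod 4)); a representation of m scales to one of n via (k·x)² + (k·y)² = k²(x² + y²). Each prime p ≡ 1 (mod 4) is itself a sum of two squares; find a² by testing p − a² for a perfect square:
  41: 41 − 1² = 40, 41 − 2² = 37, 41 − 3² = 32, 41 − 4² = 25 = 5² ⇒ 41 = 4² + 5².
  53: 53 − 1² = 52, 53 − 2² = 49 = 7² ⇒ 53 = 2² + 7².
  Combine using the Brahmagupta–Fibonacci identity (a² + b²)(c² + d²) = (ac − bd)² + (ad + bc)² = (ac + bd)² + (ad − bc)²:
  41 · 53 = 2173: from (4² + 5²)(2² + 7²), take (4·2 − 5·7, 4·7 + 5·2) = (8 − 35, 28 + 10) = (-27, 38); dropping signs (only squares matter) gives (27, 38); check 27² + 38² = 729 + 1444 = 2173 ✓.
  Scale by k = 4: (4·27, 4·38) = (108, 152).
Step 4: Order so x ≤ y and verify: 108² + 152² = 11664 + 23104 = 34768 = n. ✓

n = 34768 = 108² + 152² (one valid representation with x ≤ y).


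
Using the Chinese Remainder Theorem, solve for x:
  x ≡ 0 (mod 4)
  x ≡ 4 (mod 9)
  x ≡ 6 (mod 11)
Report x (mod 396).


Moduli 4, 9, 11 are pairwise coprime; by CRT there is a unique solution modulo M = 4 · 9 · 11 = 396.
Solve pairwise, accumulating the modulus:
  Start with x ≡ 0 (mod 4).
  Combine with x ≡ 4 (mod 9): since gcd(4, 9) = 1, we get a unique residue mod 36.
    Write x = 0 + 4·t and substitute into x ≡ 4 (mod 9): 4·t ≡ 4 − 0 = 4 (mod 9).
    The inverse of 4 mod 9 is 7 (since 4·7 = 28 = 3·9 + 1), so t ≡ 7·4 = 28 ≡ 1 (mod 9).
    Then x = 0 + 4·1 = 4, valid modulo lcm(4, 9) = 36: x ≡ 4 (mod 36).
  Combine with x ≡ 6 (mod 11): since gcd(36, 11) = 1, we get a unique residue mod 396.
    Write x = 4 + 36·t and substitute into x ≡ 6 (mod 11): 36·t ≡ 6 − 4 = 2 (mod 11).
    Reduce coefficients mod 11: 3·t ≡ 2 (mod 11).
    The inverse of 3 mod 11 is 4 (since 3·4 = 12 = 1·11 + 1), so t ≡ 4·2 = 8 ≡ 8 (mod 11).
    Then x = 4 + 36·8 = 292, valid modulo lcm(36, 11) = 396: x ≡ 292 (mod 396).
Verify: 292 mod 4 = 0 ✓, 292 mod 9 = 4 ✓, 292 mod 11 = 6 ✓.

x ≡ 292 (mod 396).


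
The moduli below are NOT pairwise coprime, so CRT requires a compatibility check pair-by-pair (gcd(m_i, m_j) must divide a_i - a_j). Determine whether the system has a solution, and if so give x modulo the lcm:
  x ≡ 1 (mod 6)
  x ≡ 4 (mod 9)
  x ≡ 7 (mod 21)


Moduli 6, 9, 21 are not pairwise coprime, so CRT works modulo lcm(m_i) when all pairwise compatibility conditions hold.
Pairwise compatibility: gcd(m_i, m_j) must divide a_i - a_j for every pair.
Merge one congruence at a time:
  Start: x ≡ 1 (mod 6).
  Combine with x ≡ 4 (mod 9): gcd(6, 9) = 3; 4 - 1 = 3, which IS divisible by 3, so compatible.
    Write x = 1 + 6·t and substitute into x ≡ 4 (mod 9): 6·t ≡ 4 − 1 = 3 (mod 9).
    Divide the congruence (and modulus) by g = 3: 2·t ≡ 1 (mod 3).
    The inverse of 2 mod 3 is 2 (since 2·2 = 4 = 1·3 + 1), so t ≡ 2·1 = 2 ≡ 2 (mod 3).
    Then x = 1 + 6·2 = 13, valid modulo lcm(6, 9) = 18: x ≡ 13 (mod 18).
  Combine with x ≡ 7 (mod 21): gcd(18, 21) = 3; 7 - 13 = -6, which IS divisible by 3, so compatible.
    Write x = 13 + 18·t and substitute into x ≡ 7 (mod 21): 18·t ≡ 7 − 13 = -6 (mod 21).
    Divide the congruence (and modulus) by g = 3: 6·t ≡ -2 (mod 7).
    Reduce coefficients mod 7: 6·t ≡ 5 (mod 7).
    The inverse of 6 mod 7 is 6 (since 6·6 = 36 = 5·7 + 1), so t ≡ 6·5 = 30 ≡ 2 (mod 7).
    Then x = 13 + 18·2 = 49, valid modulo lcm(18, 21) = 126: x ≡ 49 (mod 126).
Verify: 49 mod 6 = 1, 49 mod 9 = 4, 49 mod 21 = 7.

x ≡ 49 (mod 126).


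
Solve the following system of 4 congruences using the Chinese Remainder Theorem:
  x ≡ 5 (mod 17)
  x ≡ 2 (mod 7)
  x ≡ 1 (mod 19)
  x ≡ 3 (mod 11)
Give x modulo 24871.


Product of moduli M = 17 · 7 · 19 · 11 = 24871.
Merge one congruence at a time:
  Start: x ≡ 5 (mod 17).
  Combine with x ≡ 2 (mod 7); new modulus lcm = 119.
    Write x = 5 + 17·t and substitute into x ≡ 2 (mod 7): 17·t ≡ 2 − 5 = -3 (mod 7).
    Reduce coefficients mod 7: 3·t ≡ 4 (mod 7).
    The inverse of 3 mod 7 is 5 (since 3·5 = 15 = 2·7 + 1), so t ≡ 5·4 = 20 ≡ 6 (mod 7).
    Then x = 5 + 17·6 = 107, valid modulo lcm(17, 7) = 119: x ≡ 107 (mod 119).
  Combine with x ≡ 1 (mod 19); new modulus lcm = 2261.
    Write x = 107 + 119·t and substitute into x ≡ 1 (mod 19): 119·t ≡ 1 − 107 = -106 (mod 19).
    Reduce coefficients mod 19: 5·t ≡ 8 (mod 19).
    The inverse of 5 mod 19 is 4 (since 5·4 = 20 = 1·19 + 1), so t ≡ 4·8 = 32 ≡ 13 (mod 19).
    Then x = 107 + 119·13 = 1654, valid modulo lcm(119, 19) = 2261: x ≡ 1654 (mod 2261).
  Combine with x ≡ 3 (mod 11); new modulus lcm = 24871.
    Write x = 1654 + 2261·t and substitute into x ≡ 3 (mod 11): 2261·t ≡ 3 − 1654 = -1651 (mod 11).
    Reduce coefficients mod 11: 6·t ≡ 10 (mod 11).
    The inverse of 6 mod 11 is 2 (since 6·2 = 12 = 1·11 + 1), so t ≡ 2·10 = 20 ≡ 9 (mod 11).
    Then x = 1654 + 2261·9 = 22003, valid modulo lcm(2261, 11) = 24871: x ≡ 22003 (mod 24871).
Verify against each original: 22003 mod 17 = 5, 22003 mod 7 = 2, 22003 mod 19 = 1, 22003 mod 11 = 3.

x ≡ 22003 (mod 24871).


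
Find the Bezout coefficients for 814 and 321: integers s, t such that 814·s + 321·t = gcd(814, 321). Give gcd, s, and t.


Euclidean algorithm on (814, 321) — divide until remainder is 0:
  814 = 2 · 321 + 172
  321 = 1 · 172 + 149
  172 = 1 · 149 + 23
  149 = 6 · 23 + 11
  23 = 2 · 11 + 1
  11 = 11 · 1 + 0
gcd(814, 321) = 1.
Track Bezout coefficients alongside the remainders: start with r₀ = 814 = a·1 + b·0 (s = 1, t = 0) and r₁ = 321 = a·0 + b·1 (s = 0, t = 1); each new remainder r_{k+1} = r_{k-1} − q_k·r_k inherits s_{k+1} = s_{k-1} − q_k·s_k, t_{k+1} = t_{k-1} − q_k·t_k, so r_k = a·s_k + b·t_k at every step:
  q = 2: r = 172, s = 1 − 2·0 = 1, t = 0 − 2·1 = -2  (check: 814·1 + 321·(-2) = 172)
  q = 1: r = 149, s = 0 − 1·1 = -1, t = 1 − 1·(-2) = 3  (check: 814·(-1) + 321·3 = 149)
  q = 1: r = 23, s = 1 − 1·(-1) = 2, t = -2 − 1·3 = -5  (check: 814·2 + 321·(-5) = 23)
  q = 6: r = 11, s = -1 − 6·2 = -13, t = 3 − 6·(-5) = 33  (check: 814·(-13) + 321·33 = 11)
  q = 2: r = 1, s = 2 − 2·(-13) = 28, t = -5 − 2·33 = -71  (check: 814·28 + 321·(-71) = 1)
The row with r = 1 (the gcd) gives the Bezout coefficients s = 28, t = -71.
Result: 814 · (28) + 321 · (-71) = 1.

gcd(814, 321) = 1; s = 28, t = -71 (check: 814·28 + 321·(-71) = 1).


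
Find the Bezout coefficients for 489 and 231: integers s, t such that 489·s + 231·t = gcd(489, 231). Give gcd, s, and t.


Euclidean algorithm on (489, 231) — divide until remainder is 0:
  489 = 2 · 231 + 27
  231 = 8 · 27 + 15
  27 = 1 · 15 + 12
  15 = 1 · 12 + 3
  12 = 4 · 3 + 0
gcd(489, 231) = 3.
Track Bezout coefficients alongside the remainders: start with r₀ = 489 = a·1 + b·0 (s = 1, t = 0) and r₁ = 231 = a·0 + b·1 (s = 0, t = 1); each new remainder r_{k+1} = r_{k-1} − q_k·r_k inherits s_{k+1} = s_{k-1} − q_k·s_k, t_{k+1} = t_{k-1} − q_k·t_k, so r_k = a·s_k + b·t_k at every step:
  q = 2: r = 27, s = 1 − 2·0 = 1, t = 0 − 2·1 = -2  (check: 489·1 + 231·(-2) = 27)
  q = 8: r = 15, s = 0 − 8·1 = -8, t = 1 − 8·(-2) = 17  (check: 489·(-8) + 231·17 = 15)
  q = 1: r = 12, s = 1 − 1·(-8) = 9, t = -2 − 1·17 = -19  (check: 489·9 + 231·(-19) = 12)
  q = 1: r = 3, s = -8 − 1·9 = -17, t = 17 − 1·(-19) = 36  (check: 489·(-17) + 231·36 = 3)
The row with r = 3 (the gcd) gives the Bezout coefficients s = -17, t = 36.
Result: 489 · (-17) + 231 · (36) = 3.

gcd(489, 231) = 3; s = -17, t = 36 (check: 489·(-17) + 231·36 = 3).


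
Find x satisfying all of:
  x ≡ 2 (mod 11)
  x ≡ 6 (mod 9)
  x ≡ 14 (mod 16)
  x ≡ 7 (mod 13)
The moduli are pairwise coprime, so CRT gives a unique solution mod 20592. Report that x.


Product of moduli M = 11 · 9 · 16 · 13 = 20592.
Merge one congruence at a time:
  Start: x ≡ 2 (mod 11).
  Combine with x ≡ 6 (mod 9); new modulus lcm = 99.
    Write x = 2 + 11·t and substitute into x ≡ 6 (mod 9): 11·t ≡ 6 − 2 = 4 (mod 9).
    Reduce coefficients mod 9: 2·t ≡ 4 (mod 9).
    The inverse of 2 mod 9 is 5 (since 2·5 = 10 = 1·9 + 1), so t ≡ 5·4 = 20 ≡ 2 (mod 9).
    Then x = 2 + 11·2 = 24, valid modulo lcm(11, 9) = 99: x ≡ 24 (mod 99).
  Combine with x ≡ 14 (mod 16); new modulus lcm = 1584.
    Write x = 24 + 99·t and substitute into x ≡ 14 (mod 16): 99·t ≡ 14 − 24 = -10 (mod 16).
    Reduce coefficients mod 16: 3·t ≡ 6 (mod 16).
    The inverse of 3 mod 16 is 11 (since 3·11 = 33 = 2·16 + 1), so t ≡ 11·6 = 66 ≡ 2 (mod 16).
    Then x = 24 + 99·2 = 222, valid modulo lcm(99, 16) = 1584: x ≡ 222 (mod 1584).
  Combine with x ≡ 7 (mod 13); new modulus lcm = 20592.
    Write x = 222 + 1584·t and substitute into x ≡ 7 (mod 13): 1584·t ≡ 7 − 222 = -215 (mod 13).
    Reduce coefficients mod 13: 11·t ≡ 6 (mod 13).
    The inverse of 11 mod 13 is 6 (since 11·6 = 66 = 5·13 + 1), so t ≡ 6·6 = 36 ≡ 10 (mod 13).
    Then x = 222 + 1584·10 = 16062, valid modulo lcm(1584, 13) = 20592: x ≡ 16062 (mod 20592).
Verify against each original: 16062 mod 11 = 2, 16062 mod 9 = 6, 16062 mod 16 = 14, 16062 mod 13 = 7.

x ≡ 16062 (mod 20592).


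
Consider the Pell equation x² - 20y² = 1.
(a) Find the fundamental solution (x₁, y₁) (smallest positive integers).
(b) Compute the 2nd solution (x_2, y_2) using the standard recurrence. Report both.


Step 1: Find the fundamental solution (x₁, y₁) of x² - 20y² = 1.
  Expand √20 as a continued fraction. a₀ = ⌊√20⌋ = 4; iterate m_{k+1} = d_k·a_k − m_k, d_{k+1} = (20 − m_{k+1}²)/d_k, a_{k+1} = ⌊(a₀ + m_{k+1})/d_{k+1}⌋ (starting m₀ = 0, d₀ = 1), with convergents p_k = a_k·p_{k-1} + p_{k-2}, q_k = a_k·q_{k-1} + q_{k-2} (p₋₁ = 1, q₋₁ = 0):
  k = 0: a₀ = 4; p₀/q₀ = 4/1; p₀² − 20·q₀² = 16 − 20 = -4.
  k = 1: m = 4, d = 4, a = ⌊(4 + 4)/4⌋ = 2; p/q = (2·4 + 1)/(2·1 + 0) = 9/2; p² − 20·q² = 81 − 80 = 1.
  The first convergent with p² − 20·q² = 1 gives the fundamental solution (x₁, y₁) = (9, 2).
Step 2: Apply the recurrence (x_{n+1}, y_{n+1}) = (x₁x_n + 20y₁y_n, x₁y_n + y₁x_n) repeatedly.
  From (x_1, y_1) = (9, 2): x_2 = 9·9 + 20·2·2 = 161; y_2 = 9·2 + 2·9 = 36.
Step 3: Verify x_2² - 20·y_2² = 25921 - 25920 = 1 (should be 1). ✓

(x_1, y_1) = (9, 2); (x_2, y_2) = (161, 36).


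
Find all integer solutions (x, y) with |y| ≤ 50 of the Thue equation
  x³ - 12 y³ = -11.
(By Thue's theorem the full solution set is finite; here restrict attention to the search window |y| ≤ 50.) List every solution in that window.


The equation is x³ - 12y³ = -11. For fixed y, x³ = 12·y³ − 11, so a solution requires the RHS to be a perfect cube.
Strategy: iterate y from -50 to 50, compute RHS = 12·y³ − 11, and check whether it is a (positive or negative) perfect cube.
Check small values of y:
  y = 0: RHS = -11 is not a perfect cube.
  y = 1: RHS = 1 = (1)³ ⇒ x = 1 works.
  y = -1: RHS = -23 is not a perfect cube.
  y = 2: RHS = 85 is not a perfect cube.
  y = -2: RHS = -107 is not a perfect cube.
  y = 3: RHS = 313 is not a perfect cube.
  y = -3: RHS = -335 is not a perfect cube.
Continuing the search up to |y| = 50 finds no further solutions beyond those listed.
Collected solutions: (1, 1).

Solutions (with |y| ≤ 50): (1, 1).


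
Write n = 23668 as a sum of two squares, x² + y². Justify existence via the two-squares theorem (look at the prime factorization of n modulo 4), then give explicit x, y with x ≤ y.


Step 1: Factor n = 23668 = 2^2 · 61 · 97.
Step 2: Check the mod-4 condition on each prime factor: 2 = 2 (special); 61 ≡ 1 (mod 4), exponent 1; 97 ≡ 1 (mod 4), exponent 1.
All primes ≡ 3 (mod 4) appear to even exponent (or don't appear), so by the two-squares theorem n IS expressible as a sum of two squares.
Step 3: Build a representation. Group n = k² · m with k = 2 and m = 61 · 97 = 5917 (a product of primes ≡ 1 (mod 4)); a representation of m scales to one of n via (k·x)² + (k·y)² = k²(x² + y²). Each prime p ≡ 1 (mod 4) is itself a sum of two squares; find a² by testing p − a² for a perfect square:
  61: 61 − 1² = 60, 61 − 2² = 57, 61 − 3² = 52, 61 − 4² = 45, 61 − 5² = 36 = 6² ⇒ 61 = 5² + 6².
  97: 97 − 1² = 96, 97 − 2² = 93, 97 − 3² = 88, 97 − 4² = 81 = 9² ⇒ 97 = 4² + 9².
  Combine using the Brahmagupta–Fibonacci identity (a² + b²)(c² + d²) = (ac − bd)² + (ad + bc)² = (ac + bd)² + (ad − bc)²:
  61 · 97 = 5917: from (5² + 6²)(4² + 9²), take (5·4 − 6·9, 5·9 + 6·4) = (20 − 54, 45 + 24) = (-34, 69); dropping signs (only squares matter) gives (34, 69); check 34² + 69² = 1156 + 4761 = 5917 ✓.
  Scale by k = 2: (2·34, 2·69) = (68, 138).
Step 4: Order so x ≤ y and verify: 68² + 138² = 4624 + 19044 = 23668 = n. ✓

n = 23668 = 68² + 138² (one valid representation with x ≤ y).


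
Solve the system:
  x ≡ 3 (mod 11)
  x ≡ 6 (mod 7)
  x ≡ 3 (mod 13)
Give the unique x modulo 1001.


Moduli 11, 7, 13 are pairwise coprime; by CRT there is a unique solution modulo M = 11 · 7 · 13 = 1001.
Solve pairwise, accumulating the modulus:
  Start with x ≡ 3 (mod 11).
  Combine with x ≡ 6 (mod 7): since gcd(11, 7) = 1, we get a unique residue mod 77.
    Write x = 3 + 11·t and substitute into x ≡ 6 (mod 7): 11·t ≡ 6 − 3 = 3 (mod 7).
    Reduce coefficients mod 7: 4·t ≡ 3 (mod 7).
    The inverse of 4 mod 7 is 2 (since 4·2 = 8 = 1·7 + 1), so t ≡ 2·3 = 6 ≡ 6 (mod 7).
    Then x = 3 + 11·6 = 69, valid modulo lcm(11, 7) = 77: x ≡ 69 (mod 77).
  Combine with x ≡ 3 (mod 13): since gcd(77, 13) = 1, we get a unique residue mod 1001.
    Write x = 69 + 77·t and substitute into x ≡ 3 (mod 13): 77·t ≡ 3 − 69 = -66 (mod 13).
    Reduce coefficients mod 13: 12·t ≡ 12 (mod 13).
    The inverse of 12 mod 13 is 12 (since 12·12 = 144 = 11·13 + 1), so t ≡ 12·12 = 144 ≡ 1 (mod 13).
    Then x = 69 + 77·1 = 146, valid modulo lcm(77, 13) = 1001: x ≡ 146 (mod 1001).
Verify: 146 mod 11 = 3 ✓, 146 mod 7 = 6 ✓, 146 mod 13 = 3 ✓.

x ≡ 146 (mod 1001).


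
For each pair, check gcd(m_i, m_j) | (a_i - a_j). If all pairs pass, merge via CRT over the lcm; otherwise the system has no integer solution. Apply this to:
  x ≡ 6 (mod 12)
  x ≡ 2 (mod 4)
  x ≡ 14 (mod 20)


Moduli 12, 4, 20 are not pairwise coprime, so CRT works modulo lcm(m_i) when all pairwise compatibility conditions hold.
Pairwise compatibility: gcd(m_i, m_j) must divide a_i - a_j for every pair.
Merge one congruence at a time:
  Start: x ≡ 6 (mod 12).
  Combine with x ≡ 2 (mod 4): gcd(12, 4) = 4; 2 - 6 = -4, which IS divisible by 4, so compatible.
    Write x = 6 + 12·t and substitute into x ≡ 2 (mod 4): 12·t ≡ 2 − 6 = -4 (mod 4).
    Divide the congruence (and modulus) by g = 4: 3·t ≡ -1 (mod 1).
    Modulo 1 every t works; take t = 0.
    Then x = 6 + 12·0 = 6, valid modulo lcm(12, 4) = 12: x ≡ 6 (mod 12).
  Combine with x ≡ 14 (mod 20): gcd(12, 20) = 4; 14 - 6 = 8, which IS divisible by 4, so compatible.
    Write x = 6 + 12·t and substitute into x ≡ 14 (mod 20): 12·t ≡ 14 − 6 = 8 (mod 20).
    Divide the congruence (and modulus) by g = 4: 3·t ≡ 2 (mod 5).
    The inverse of 3 mod 5 is 2 (since 3·2 = 6 = 1·5 + 1), so t ≡ 2·2 = 4 ≡ 4 (mod 5).
    Then x = 6 + 12·4 = 54, valid modulo lcm(12, 20) = 60: x ≡ 54 (mod 60).
Verify: 54 mod 12 = 6, 54 mod 4 = 2, 54 mod 20 = 14.

x ≡ 54 (mod 60).


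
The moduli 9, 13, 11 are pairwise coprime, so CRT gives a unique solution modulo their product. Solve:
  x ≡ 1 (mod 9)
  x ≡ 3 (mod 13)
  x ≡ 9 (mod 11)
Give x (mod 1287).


Moduli 9, 13, 11 are pairwise coprime; by CRT there is a unique solution modulo M = 9 · 13 · 11 = 1287.
Solve pairwise, accumulating the modulus:
  Start with x ≡ 1 (mod 9).
  Combine with x ≡ 3 (mod 13): since gcd(9, 13) = 1, we get a unique residue mod 117.
    Write x = 1 + 9·t and substitute into x ≡ 3 (mod 13): 9·t ≡ 3 − 1 = 2 (mod 13).
    The inverse of 9 mod 13 is 3 (since 9·3 = 27 = 2·13 + 1), so t ≡ 3·2 = 6 ≡ 6 (mod 13).
    Then x = 1 + 9·6 = 55, valid modulo lcm(9, 13) = 117: x ≡ 55 (mod 117).
  Combine with x ≡ 9 (mod 11): since gcd(117, 11) = 1, we get a unique residue mod 1287.
    Write x = 55 + 117·t and substitute into x ≡ 9 (mod 11): 117·t ≡ 9 − 55 = -46 (mod 11).
    Reduce coefficients mod 11: 7·t ≡ 9 (mod 11).
    The inverse of 7 mod 11 is 8 (since 7·8 = 56 = 5·11 + 1), so t ≡ 8·9 = 72 ≡ 6 (mod 11).
    Then x = 55 + 117·6 = 757, valid modulo lcm(117, 11) = 1287: x ≡ 757 (mod 1287).
Verify: 757 mod 9 = 1 ✓, 757 mod 13 = 3 ✓, 757 mod 11 = 9 ✓.

x ≡ 757 (mod 1287).


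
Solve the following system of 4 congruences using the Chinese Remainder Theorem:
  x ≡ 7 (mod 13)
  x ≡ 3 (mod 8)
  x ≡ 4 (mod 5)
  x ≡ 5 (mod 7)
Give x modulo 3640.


Product of moduli M = 13 · 8 · 5 · 7 = 3640.
Merge one congruence at a time:
  Start: x ≡ 7 (mod 13).
  Combine with x ≡ 3 (mod 8); new modulus lcm = 104.
    Write x = 7 + 13·t and substitute into x ≡ 3 (mod 8): 13·t ≡ 3 − 7 = -4 (mod 8).
    Reduce coefficients mod 8: 5·t ≡ 4 (mod 8).
    The inverse of 5 mod 8 is 5 (since 5·5 = 25 = 3·8 + 1), so t ≡ 5·4 = 20 ≡ 4 (mod 8).
    Then x = 7 + 13·4 = 59, valid modulo lcm(13, 8) = 104: x ≡ 59 (mod 104).
  Combine with x ≡ 4 (mod 5); new modulus lcm = 520.
    Write x = 59 + 104·t and substitute into x ≡ 4 (mod 5): 104·t ≡ 4 − 59 = -55 (mod 5).
    Reduce coefficients mod 5: 4·t ≡ 0 (mod 5).
    The inverse of 4 mod 5 is 4 (since 4·4 = 16 = 3·5 + 1), so t ≡ 4·0 = 0 ≡ 0 (mod 5).
    Then x = 59 + 104·0 = 59, valid modulo lcm(104, 5) = 520: x ≡ 59 (mod 520).
  Combine with x ≡ 5 (mod 7); new modulus lcm = 3640.
    Write x = 59 + 520·t and substitute into x ≡ 5 (mod 7): 520·t ≡ 5 − 59 = -54 (mod 7).
    Reduce coefficients mod 7: 2·t ≡ 2 (mod 7).
    The inverse of 2 mod 7 is 4 (since 2·4 = 8 = 1·7 + 1), so t ≡ 4·2 = 8 ≡ 1 (mod 7).
    Then x = 59 + 520·1 = 579, valid modulo lcm(520, 7) = 3640: x ≡ 579 (mod 3640).
Verify against each original: 579 mod 13 = 7, 579 mod 8 = 3, 579 mod 5 = 4, 579 mod 7 = 5.

x ≡ 579 (mod 3640).


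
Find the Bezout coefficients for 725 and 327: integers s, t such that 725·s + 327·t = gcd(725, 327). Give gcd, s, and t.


Euclidean algorithm on (725, 327) — divide until remainder is 0:
  725 = 2 · 327 + 71
  327 = 4 · 71 + 43
  71 = 1 · 43 + 28
  43 = 1 · 28 + 15
  28 = 1 · 15 + 13
  15 = 1 · 13 + 2
  13 = 6 · 2 + 1
  2 = 2 · 1 + 0
gcd(725, 327) = 1.
Track Bezout coefficients alongside the remainders: start with r₀ = 725 = a·1 + b·0 (s = 1, t = 0) and r₁ = 327 = a·0 + b·1 (s = 0, t = 1); each new remainder r_{k+1} = r_{k-1} − q_k·r_k inherits s_{k+1} = s_{k-1} − q_k·s_k, t_{k+1} = t_{k-1} − q_k·t_k, so r_k = a·s_k + b·t_k at every step:
  q = 2: r = 71, s = 1 − 2·0 = 1, t = 0 − 2·1 = -2  (check: 725·1 + 327·(-2) = 71)
  q = 4: r = 43, s = 0 − 4·1 = -4, t = 1 − 4·(-2) = 9  (check: 725·(-4) + 327·9 = 43)
  q = 1: r = 28, s = 1 − 1·(-4) = 5, t = -2 − 1·9 = -11  (check: 725·5 + 327·(-11) = 28)
  q = 1: r = 15, s = -4 − 1·5 = -9, t = 9 − 1·(-11) = 20  (check: 725·(-9) + 327·20 = 15)
  q = 1: r = 13, s = 5 − 1·(-9) = 14, t = -11 − 1·20 = -31  (check: 725·14 + 327·(-31) = 13)
  q = 1: r = 2, s = -9 − 1·14 = -23, t = 20 − 1·(-31) = 51  (check: 725·(-23) + 327·51 = 2)
  q = 6: r = 1, s = 14 − 6·(-23) = 152, t = -31 − 6·51 = -337  (check: 725·152 + 327·(-337) = 1)
The row with r = 1 (the gcd) gives the Bezout coefficients s = 152, t = -337.
Result: 725 · (152) + 327 · (-337) = 1.

gcd(725, 327) = 1; s = 152, t = -337 (check: 725·152 + 327·(-337) = 1).


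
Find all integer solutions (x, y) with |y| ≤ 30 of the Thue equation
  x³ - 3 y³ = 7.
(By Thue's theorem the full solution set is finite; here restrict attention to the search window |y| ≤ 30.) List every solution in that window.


The equation is x³ - 3y³ = 7. For fixed y, x³ = 3·y³ + 7, so a solution requires the RHS to be a perfect cube.
Strategy: iterate y from -30 to 30, compute RHS = 3·y³ + 7, and check whether it is a (positive or negative) perfect cube.
Check small values of y:
  y = 0: RHS = 7 is not a perfect cube.
  y = 1: RHS = 10 is not a perfect cube.
  y = -1: RHS = 4 is not a perfect cube.
  y = 2: RHS = 31 is not a perfect cube.
  y = -2: RHS = -17 is not a perfect cube.
  y = 3: RHS = 88 is not a perfect cube.
  y = -3: RHS = -74 is not a perfect cube.
Continuing the search up to |y| = 30 finds no solutions either.
No (x, y) in the scanned range satisfies the equation.

No integer solutions with |y| ≤ 30.


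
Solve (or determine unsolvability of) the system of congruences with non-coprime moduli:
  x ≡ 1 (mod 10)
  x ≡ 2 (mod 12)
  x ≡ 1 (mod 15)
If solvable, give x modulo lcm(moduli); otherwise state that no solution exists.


Moduli 10, 12, 15 are not pairwise coprime, so CRT works modulo lcm(m_i) when all pairwise compatibility conditions hold.
Pairwise compatibility: gcd(m_i, m_j) must divide a_i - a_j for every pair.
Merge one congruence at a time:
  Start: x ≡ 1 (mod 10).
  Combine with x ≡ 2 (mod 12): gcd(10, 12) = 2, and 2 - 1 = 1 is NOT divisible by 2.
    ⇒ system is inconsistent (no integer solution).

No solution (the system is inconsistent).


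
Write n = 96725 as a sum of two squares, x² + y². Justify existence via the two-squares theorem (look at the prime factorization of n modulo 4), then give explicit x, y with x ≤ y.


Step 1: Factor n = 96725 = 5^2 · 53 · 73.
Step 2: Check the mod-4 condition on each prime factor: 5 ≡ 1 (mod 4), exponent 2; 53 ≡ 1 (mod 4), exponent 1; 73 ≡ 1 (mod 4), exponent 1.
All primes ≡ 3 (mod 4) appear to even exponent (or don't appear), so by the two-squares theorem n IS expressible as a sum of two squares.
Step 3: Build a representation. Group n = k² · m with k = 5 and m = 53 · 73 = 3869 (a product of primes ≡ 1 (mod 4)); a representation of m scales to one of n via (k·x)² + (k·y)² = k²(x² + y²). Each prime p ≡ 1 (mod 4) is itself a sum of two squares; find a² by testing p − a² for a perfect square:
  53: 53 − 1² = 52, 53 − 2² = 49 = 7² ⇒ 53 = 2² + 7².
  73: 73 − 1² = 72, 73 − 2² = 69, 73 − 3² = 64 = 8² ⇒ 73 = 3² + 8².
  Combine using the Brahmagupta–Fibonacci identity (a² + b²)(c² + d²) = (ac − bd)² + (ad + bc)² = (ac + bd)² + (ad − bc)²:
  53 · 73 = 3869: from (2² + 7²)(3² + 8²), take (2·3 − 7·8, 2·8 + 7·3) = (6 − 56, 16 + 21) = (-50, 37); dropping signs (only squares matter) gives (50, 37); check 50² + 37² = 2500 + 1369 = 3869 ✓.
  Scale by k = 5: (5·50, 5·37) = (250, 185).
Step 4: Order so x ≤ y and verify: 185² + 250² = 34225 + 62500 = 96725 = n. ✓

n = 96725 = 185² + 250² (one valid representation with x ≤ y).


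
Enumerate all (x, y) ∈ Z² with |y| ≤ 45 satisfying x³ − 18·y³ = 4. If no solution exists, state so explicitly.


The equation is x³ - 18y³ = 4. For fixed y, x³ = 18·y³ + 4, so a solution requires the RHS to be a perfect cube.
Strategy: iterate y from -45 to 45, compute RHS = 18·y³ + 4, and check whether it is a (positive or negative) perfect cube.
Check small values of y:
  y = 0: RHS = 4 is not a perfect cube.
  y = 1: RHS = 22 is not a perfect cube.
  y = -1: RHS = -14 is not a perfect cube.
  y = 2: RHS = 148 is not a perfect cube.
  y = -2: RHS = -140 is not a perfect cube.
  y = 3: RHS = 490 is not a perfect cube.
  y = -3: RHS = -482 is not a perfect cube.
Continuing the search up to |y| = 45 finds no solutions either.
No (x, y) in the scanned range satisfies the equation.

No integer solutions with |y| ≤ 45.


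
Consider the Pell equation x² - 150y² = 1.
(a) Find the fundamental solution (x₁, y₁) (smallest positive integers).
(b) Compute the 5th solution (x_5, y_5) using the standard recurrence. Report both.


Step 1: Find the fundamental solution (x₁, y₁) of x² - 150y² = 1.
  Expand √150 as a continued fraction. a₀ = ⌊√150⌋ = 12; iterate m_{k+1} = d_k·a_k − m_k, d_{k+1} = (150 − m_{k+1}²)/d_k, a_{k+1} = ⌊(a₀ + m_{k+1})/d_{k+1}⌋ (starting m₀ = 0, d₀ = 1), with convergents p_k = a_k·p_{k-1} + p_{k-2}, q_k = a_k·q_{k-1} + q_{k-2} (p₋₁ = 1, q₋₁ = 0):
  k = 0: a₀ = 12; p₀/q₀ = 12/1; p₀² − 150·q₀² = 144 − 150 = -6.
  k = 1: m = 12, d = 6, a = ⌊(12 + 12)/6⌋ = 4; p/q = (4·12 + 1)/(4·1 + 0) = 49/4; p² − 150·q² = 2401 − 2400 = 1.
  The first convergent with p² − 150·q² = 1 gives the fundamental solution (x₁, y₁) = (49, 4).
Step 2: Apply the recurrence (x_{n+1}, y_{n+1}) = (x₁x_n + 150y₁y_n, x₁y_n + y₁x_n) repeatedly.
  From (x_1, y_1) = (49, 4): x_2 = 49·49 + 150·4·4 = 4801; y_2 = 49·4 + 4·49 = 392.
  From (x_2, y_2) = (4801, 392): x_3 = 49·4801 + 150·4·392 = 470449; y_3 = 49·392 + 4·4801 = 38412.
  From (x_3, y_3) = (470449, 38412): x_4 = 49·470449 + 150·4·38412 = 46099201; y_4 = 49·38412 + 4·470449 = 3763984.
  From (x_4, y_4) = (46099201, 3763984): x_5 = 49·46099201 + 150·4·3763984 = 4517251249; y_5 = 49·3763984 + 4·46099201 = 368832020.
Step 3: Verify x_5² - 150·y_5² = 20405558846592060001 - 20405558846592060000 = 1 (should be 1). ✓

(x_1, y_1) = (49, 4); (x_5, y_5) = (4517251249, 368832020).


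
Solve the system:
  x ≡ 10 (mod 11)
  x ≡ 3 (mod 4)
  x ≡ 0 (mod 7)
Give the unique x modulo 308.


Moduli 11, 4, 7 are pairwise coprime; by CRT there is a unique solution modulo M = 11 · 4 · 7 = 308.
Solve pairwise, accumulating the modulus:
  Start with x ≡ 10 (mod 11).
  Combine with x ≡ 3 (mod 4): since gcd(11, 4) = 1, we get a unique residue mod 44.
    Write x = 10 + 11·t and substitute into x ≡ 3 (mod 4): 11·t ≡ 3 − 10 = -7 (mod 4).
    Reduce coefficients mod 4: 3·t ≡ 1 (mod 4).
    The inverse of 3 mod 4 is 3 (since 3·3 = 9 = 2·4 + 1), so t ≡ 3·1 = 3 ≡ 3 (mod 4).
    Then x = 10 + 11·3 = 43, valid modulo lcm(11, 4) = 44: x ≡ 43 (mod 44).
  Combine with x ≡ 0 (mod 7): since gcd(44, 7) = 1, we get a unique residue mod 308.
    Write x = 43 + 44·t and substitute into x ≡ 0 (mod 7): 44·t ≡ 0 − 43 = -43 (mod 7).
    Reduce coefficients mod 7: 2·t ≡ 6 (mod 7).
    The inverse of 2 mod 7 is 4 (since 2·4 = 8 = 1·7 + 1), so t ≡ 4·6 = 24 ≡ 3 (mod 7).
    Then x = 43 + 44·3 = 175, valid modulo lcm(44, 7) = 308: x ≡ 175 (mod 308).
Verify: 175 mod 11 = 10 ✓, 175 mod 4 = 3 ✓, 175 mod 7 = 0 ✓.

x ≡ 175 (mod 308).


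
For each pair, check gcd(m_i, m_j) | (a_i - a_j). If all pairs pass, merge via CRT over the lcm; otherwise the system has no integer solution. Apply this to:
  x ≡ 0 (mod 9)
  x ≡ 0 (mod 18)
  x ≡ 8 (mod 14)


Moduli 9, 18, 14 are not pairwise coprime, so CRT works modulo lcm(m_i) when all pairwise compatibility conditions hold.
Pairwise compatibility: gcd(m_i, m_j) must divide a_i - a_j for every pair.
Merge one congruence at a time:
  Start: x ≡ 0 (mod 9).
  Combine with x ≡ 0 (mod 18): gcd(9, 18) = 9; 0 - 0 = 0, which IS divisible by 9, so compatible.
    Write x = 0 + 9·t and substitute into x ≡ 0 (mod 18): 9·t ≡ 0 − 0 = 0 (mod 18).
    Divide the congruence (and modulus) by g = 9: 1·t ≡ 0 (mod 2).
    So t ≡ 0 (mod 2).
    Then x = 0 + 9·0 = 0, valid modulo lcm(9, 18) = 18: x ≡ 0 (mod 18).
  Combine with x ≡ 8 (mod 14): gcd(18, 14) = 2; 8 - 0 = 8, which IS divisible by 2, so compatible.
    Write x = 0 + 18·t and substitute into x ≡ 8 (mod 14): 18·t ≡ 8 − 0 = 8 (mod 14).
    Divide the congruence (and modulus) by g = 2: 9·t ≡ 4 (mod 7).
    Reduce coefficients mod 7: 2·t ≡ 4 (mod 7).
    The inverse of 2 mod 7 is 4 (since 2·4 = 8 = 1·7 + 1), so t ≡ 4·4 = 16 ≡ 2 (mod 7).
    Then x = 0 + 18·2 = 36, valid modulo lcm(18, 14) = 126: x ≡ 36 (mod 126).
Verify: 36 mod 9 = 0, 36 mod 18 = 0, 36 mod 14 = 8.

x ≡ 36 (mod 126).


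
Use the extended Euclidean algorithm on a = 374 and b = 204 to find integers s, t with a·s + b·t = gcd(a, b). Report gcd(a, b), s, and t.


Euclidean algorithm on (374, 204) — divide until remainder is 0:
  374 = 1 · 204 + 170
  204 = 1 · 170 + 34
  170 = 5 · 34 + 0
gcd(374, 204) = 34.
Track Bezout coefficients alongside the remainders: start with r₀ = 374 = a·1 + b·0 (s = 1, t = 0) and r₁ = 204 = a·0 + b·1 (s = 0, t = 1); each new remainder r_{k+1} = r_{k-1} − q_k·r_k inherits s_{k+1} = s_{k-1} − q_k·s_k, t_{k+1} = t_{k-1} − q_k·t_k, so r_k = a·s_k + b·t_k at every step:
  q = 1: r = 170, s = 1 − 1·0 = 1, t = 0 − 1·1 = -1  (check: 374·1 + 204·(-1) = 170)
  q = 1: r = 34, s = 0 − 1·1 = -1, t = 1 − 1·(-1) = 2  (check: 374·(-1) + 204·2 = 34)
The row with r = 34 (the gcd) gives the Bezout coefficients s = -1, t = 2.
Result: 374 · (-1) + 204 · (2) = 34.

gcd(374, 204) = 34; s = -1, t = 2 (check: 374·(-1) + 204·2 = 34).


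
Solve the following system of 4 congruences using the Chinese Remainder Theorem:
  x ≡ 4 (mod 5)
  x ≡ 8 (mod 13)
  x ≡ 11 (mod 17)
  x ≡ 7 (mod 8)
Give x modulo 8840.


Product of moduli M = 5 · 13 · 17 · 8 = 8840.
Merge one congruence at a time:
  Start: x ≡ 4 (mod 5).
  Combine with x ≡ 8 (mod 13); new modulus lcm = 65.
    Write x = 4 + 5·t and substitute into x ≡ 8 (mod 13): 5·t ≡ 8 − 4 = 4 (mod 13).
    The inverse of 5 mod 13 is 8 (since 5·8 = 40 = 3·13 + 1), so t ≡ 8·4 = 32 ≡ 6 (mod 13).
    Then x = 4 + 5·6 = 34, valid modulo lcm(5, 13) = 65: x ≡ 34 (mod 65).
  Combine with x ≡ 11 (mod 17); new modulus lcm = 1105.
    Write x = 34 + 65·t and substitute into x ≡ 11 (mod 17): 65·t ≡ 11 − 34 = -23 (mod 17).
    Reduce coefficients mod 17: 14·t ≡ 11 (mod 17).
    The inverse of 14 mod 17 is 11 (since 14·11 = 154 = 9·17 + 1), so t ≡ 11·11 = 121 ≡ 2 (mod 17).
    Then x = 34 + 65·2 = 164, valid modulo lcm(65, 17) = 1105: x ≡ 164 (mod 1105).
  Combine with x ≡ 7 (mod 8); new modulus lcm = 8840.
    Write x = 164 + 1105·t and substitute into x ≡ 7 (mod 8): 1105·t ≡ 7 − 164 = -157 (mod 8).
    Reduce coefficients mod 8: 1·t ≡ 3 (mod 8).
    So t ≡ 3 (mod 8).
    Then x = 164 + 1105·3 = 3479, valid modulo lcm(1105, 8) = 8840: x ≡ 3479 (mod 8840).
Verify against each original: 3479 mod 5 = 4, 3479 mod 13 = 8, 3479 mod 17 = 11, 3479 mod 8 = 7.

x ≡ 3479 (mod 8840).


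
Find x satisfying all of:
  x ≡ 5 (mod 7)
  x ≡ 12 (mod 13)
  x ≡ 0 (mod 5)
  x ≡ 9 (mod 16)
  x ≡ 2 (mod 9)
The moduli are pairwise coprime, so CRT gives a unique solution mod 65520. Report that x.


Product of moduli M = 7 · 13 · 5 · 16 · 9 = 65520.
Merge one congruence at a time:
  Start: x ≡ 5 (mod 7).
  Combine with x ≡ 12 (mod 13); new modulus lcm = 91.
    Write x = 5 + 7·t and substitute into x ≡ 12 (mod 13): 7·t ≡ 12 − 5 = 7 (mod 13).
    The inverse of 7 mod 13 is 2 (since 7·2 = 14 = 1·13 + 1), so t ≡ 2·7 = 14 ≡ 1 (mod 13).
    Then x = 5 + 7·1 = 12, valid modulo lcm(7, 13) = 91: x ≡ 12 (mod 91).
  Combine with x ≡ 0 (mod 5); new modulus lcm = 455.
    Write x = 12 + 91·t and substitute into x ≡ 0 (mod 5): 91·t ≡ 0 − 12 = -12 (mod 5).
    Reduce coefficients mod 5: 1·t ≡ 3 (mod 5).
    So t ≡ 3 (mod 5).
    Then x = 12 + 91·3 = 285, valid modulo lcm(91, 5) = 455: x ≡ 285 (mod 455).
  Combine with x ≡ 9 (mod 16); new modulus lcm = 7280.
    Write x = 285 + 455·t and substitute into x ≡ 9 (mod 16): 455·t ≡ 9 − 285 = -276 (mod 16).
    Reduce coefficients mod 16: 7·t ≡ 12 (mod 16).
    The inverse of 7 mod 16 is 7 (since 7·7 = 49 = 3·16 + 1), so t ≡ 7·12 = 84 ≡ 4 (mod 16).
    Then x = 285 + 455·4 = 2105, valid modulo lcm(455, 16) = 7280: x ≡ 2105 (mod 7280).
  Combine with x ≡ 2 (mod 9); new modulus lcm = 65520.
    Write x = 2105 + 7280·t and substitute into x ≡ 2 (mod 9): 7280·t ≡ 2 − 2105 = -2103 (mod 9).
    Reduce coefficients mod 9: 8·t ≡ 3 (mod 9).
    The inverse of 8 mod 9 is 8 (since 8·8 = 64 = 7·9 + 1), so t ≡ 8·3 = 24 ≡ 6 (mod 9).
    Then x = 2105 + 7280·6 = 45785, valid modulo lcm(7280, 9) = 65520: x ≡ 45785 (mod 65520).
Verify against each original: 45785 mod 7 = 5, 45785 mod 13 = 12, 45785 mod 5 = 0, 45785 mod 16 = 9, 45785 mod 9 = 2.

x ≡ 45785 (mod 65520).


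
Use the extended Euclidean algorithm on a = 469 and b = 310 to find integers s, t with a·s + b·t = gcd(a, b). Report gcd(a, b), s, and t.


Euclidean algorithm on (469, 310) — divide until remainder is 0:
  469 = 1 · 310 + 159
  310 = 1 · 159 + 151
  159 = 1 · 151 + 8
  151 = 18 · 8 + 7
  8 = 1 · 7 + 1
  7 = 7 · 1 + 0
gcd(469, 310) = 1.
Track Bezout coefficients alongside the remainders: start with r₀ = 469 = a·1 + b·0 (s = 1, t = 0) and r₁ = 310 = a·0 + b·1 (s = 0, t = 1); each new remainder r_{k+1} = r_{k-1} − q_k·r_k inherits s_{k+1} = s_{k-1} − q_k·s_k, t_{k+1} = t_{k-1} − q_k·t_k, so r_k = a·s_k + b·t_k at every step:
  q = 1: r = 159, s = 1 − 1·0 = 1, t = 0 − 1·1 = -1  (check: 469·1 + 310·(-1) = 159)
  q = 1: r = 151, s = 0 − 1·1 = -1, t = 1 − 1·(-1) = 2  (check: 469·(-1) + 310·2 = 151)
  q = 1: r = 8, s = 1 − 1·(-1) = 2, t = -1 − 1·2 = -3  (check: 469·2 + 310·(-3) = 8)
  q = 18: r = 7, s = -1 − 18·2 = -37, t = 2 − 18·(-3) = 56  (check: 469·(-37) + 310·56 = 7)
  q = 1: r = 1, s = 2 − 1·(-37) = 39, t = -3 − 1·56 = -59  (check: 469·39 + 310·(-59) = 1)
The row with r = 1 (the gcd) gives the Bezout coefficients s = 39, t = -59.
Result: 469 · (39) + 310 · (-59) = 1.

gcd(469, 310) = 1; s = 39, t = -59 (check: 469·39 + 310·(-59) = 1).
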